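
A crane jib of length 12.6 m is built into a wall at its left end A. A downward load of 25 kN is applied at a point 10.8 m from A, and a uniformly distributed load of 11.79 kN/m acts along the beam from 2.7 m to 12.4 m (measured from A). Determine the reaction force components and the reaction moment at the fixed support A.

Resultant of the distributed load: 11.79 × 9.7 = 114.363 kN at 7.55 m from A.
ΣF_x = 0: A_x = 0.
ΣF_y = 0: A_y − 25 − 11.79·9.7 = 0 → A_y = 139.4 kN.
ΣM about A: M_A − 25·10.8 − (11.79·9.7)·7.55 = 0 → M_A = 1133 kN·m.

A_x = 0, A_y = 139.4 kN, M_A = 1133 kN·m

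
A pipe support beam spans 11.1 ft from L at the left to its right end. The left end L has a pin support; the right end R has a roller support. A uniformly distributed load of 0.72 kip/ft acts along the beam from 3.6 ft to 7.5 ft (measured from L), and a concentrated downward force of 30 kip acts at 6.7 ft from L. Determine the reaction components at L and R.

Resultant of the distributed load: 0.72 × 3.9 = 2.808 kip at 5.55 ft from L.
Moments about L: R_y·11.1 − (0.72·3.9)·5.55 − 30·6.7 = 0 → R_y = 216.5844/11.1 = 19.5121 ≈ 19.51 kip.
ΣF_y = 0: L_y + 19.5121 − 0.72·3.9 − 30 = 0 → L_y = 13.30 kip.
ΣF_x = 0: no horizontal applied forces, so L_x = 0.

L_x = 0, L_y = 13.30 kip, R_y = 19.51 kip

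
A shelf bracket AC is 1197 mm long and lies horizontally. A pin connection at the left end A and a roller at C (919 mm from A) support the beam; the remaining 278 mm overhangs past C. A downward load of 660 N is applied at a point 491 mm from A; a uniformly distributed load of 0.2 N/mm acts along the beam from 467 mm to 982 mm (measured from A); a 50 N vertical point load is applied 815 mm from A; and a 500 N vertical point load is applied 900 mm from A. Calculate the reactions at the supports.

A_x = 0, A_y = 345.2 N, C_y = 967.8 N

Resultant of the distributed load: 0.2 × 515 = 103 N at 724.5 mm from A.
ΣM about A: C_y·919 − 660·491 − (0.2·515)·724.5 − 50·815 − 500·900 = 0 → C_y = 889433.5/919 = 967.828 ≈ 967.8 N.
ΣF_y = 0: A_y + 967.828 − 660 − 0.2·515 − 50 − 500 = 0 → A_y = 345.2 N.
ΣF_x = 0: no horizontal applied forces, so A_x = 0.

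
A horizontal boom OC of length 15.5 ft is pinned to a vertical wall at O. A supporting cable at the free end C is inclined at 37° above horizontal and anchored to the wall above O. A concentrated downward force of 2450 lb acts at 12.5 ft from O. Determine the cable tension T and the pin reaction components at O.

ΣM about O: T·sin37°·15.5 − 2450·12.5 = 0 → T = 30625/(15.5·0.601815) = 3283.08 ≈ 3283 lb.
ΣF_x = 0: O_x − T·cos37° = 0 → O_x = 3283.08 × 0.798636 = 2622 lb.
ΣF_y = 0: O_y + T·sin37° − 2450 = 0 → O_y = 2450 − 3283.08 × 0.601815 = 474.2 lb.

T = 3283 lb, O_x = 2622 lb, O_y = 474.2 lb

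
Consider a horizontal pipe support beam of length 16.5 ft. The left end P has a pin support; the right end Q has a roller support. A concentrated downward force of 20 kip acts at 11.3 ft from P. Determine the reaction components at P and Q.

Moments about P: Q_y·16.5 − 20·11.3 = 0 → Q_y = 226/16.5 = 13.697 ≈ 13.70 kip.
ΣF_y = 0: P_y + 13.697 − 20 = 0 → P_y = 6.303 kip.
ΣF_x = 0: no horizontal applied forces, so P_x = 0.

P_x = 0, P_y = 6.303 kip, Q_y = 13.70 kip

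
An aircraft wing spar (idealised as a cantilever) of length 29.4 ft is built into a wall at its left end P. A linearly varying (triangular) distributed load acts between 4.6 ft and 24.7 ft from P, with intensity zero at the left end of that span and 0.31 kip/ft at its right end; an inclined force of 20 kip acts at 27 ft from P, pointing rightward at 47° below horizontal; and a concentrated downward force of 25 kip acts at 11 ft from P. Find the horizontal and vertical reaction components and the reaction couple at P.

P_x = -13.64 kip, P_y = 42.74 kip, M_P = 726.0 kip·ft

Resultant of the triangular load: ½ × 0.31 × 20.1 = 3.1155 kip, acting at 18 ft from P (one-third of the span from the peak).
ΣF_x = 0: P_x + 20·cos47° = 0 → P_x = -13.64 kip.
ΣF_y = 0: P_y − ½·0.31·20.1 − 20·sin47° − 25 = 0 → P_y = 42.74 kip.
ΣM about P: M_P − (½·0.31·20.1)·18 − 20·sin47°·27 − 25·11 = 0 → M_P = 726.0 kip·ft.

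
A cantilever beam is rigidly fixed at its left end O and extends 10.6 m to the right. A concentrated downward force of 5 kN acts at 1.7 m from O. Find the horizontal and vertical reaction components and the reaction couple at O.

O_x = 0, O_y = 5.000 kN, M_O = 8.500 kN·m

ΣF_x = 0: O_x = 0.
ΣF_y = 0: O_y − 5 = 0 → O_y = 5.000 kN.
ΣM about O: M_O − 5·1.7 = 0 → M_O = 8.500 kN·m.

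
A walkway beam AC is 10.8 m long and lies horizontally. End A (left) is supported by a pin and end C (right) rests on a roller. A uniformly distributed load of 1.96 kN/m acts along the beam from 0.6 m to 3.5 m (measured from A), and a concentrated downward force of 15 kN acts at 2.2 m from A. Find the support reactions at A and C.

A_x = 0, A_y = 16.55 kN, C_y = 4.134 kN

Resultant of the distributed load: 1.96 × 2.9 = 5.684 kN at 2.05 m from A.
Moments about A: C_y·10.8 − (1.96·2.9)·2.05 − 15·2.2 = 0 → C_y = 44.6522/10.8 = 4.13446 ≈ 4.134 kN.
ΣF_y = 0: A_y + 4.13446 − 1.96·2.9 − 15 = 0 → A_y = 16.55 kN.
ΣF_x = 0: no horizontal applied forces, so A_x = 0.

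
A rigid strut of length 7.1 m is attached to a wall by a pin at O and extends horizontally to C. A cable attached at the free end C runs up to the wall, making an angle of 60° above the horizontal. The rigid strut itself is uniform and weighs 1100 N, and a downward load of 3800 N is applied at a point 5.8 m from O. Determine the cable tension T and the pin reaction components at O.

ΣM about O: T·sin60°·7.1 − 1100·3.55 − 3800·5.8 = 0 → T = 25945/(7.1·0.866025) = 4219.54 ≈ 4220 N.
ΣF_x = 0: O_x − T·cos60° = 0 → O_x = 4219.54 × 0.5 = 2110 N.
ΣF_y = 0: O_y + T·sin60° − 1100 − 3800 = 0 → O_y = 4900 − 4219.54 × 0.866025 = 1246 N.

T = 4220 N, O_x = 2110 N, O_y = 1246 N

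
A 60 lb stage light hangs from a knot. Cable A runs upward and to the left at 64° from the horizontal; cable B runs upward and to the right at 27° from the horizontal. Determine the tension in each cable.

T_A = 53.47 lb, T_B = 26.31 lb

ΣF_x = 0: −T_A·cos64° + T_B·cos27° = 0 → T_B = 0.491995·T_A.
ΣF_y = 0: T_A·sin64° + T_B·sin27° = 60.
Substitute: T_A·(0.898794 + 0.491995·0.45399) = 60 → T_A = 53.4686 ≈ 53.47 lb.
Then T_B = 0.491995 × 53.4686 = 26.31 lb.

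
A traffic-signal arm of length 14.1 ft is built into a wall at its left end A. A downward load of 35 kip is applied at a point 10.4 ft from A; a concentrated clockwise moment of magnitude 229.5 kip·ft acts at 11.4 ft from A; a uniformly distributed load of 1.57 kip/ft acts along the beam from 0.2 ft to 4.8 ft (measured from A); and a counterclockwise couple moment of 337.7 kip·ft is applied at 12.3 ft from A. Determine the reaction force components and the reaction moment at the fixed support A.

Resultant of the distributed load: 1.57 × 4.6 = 7.222 kip at 2.5 ft from A.
ΣF_x = 0: A_x = 0.
ΣF_y = 0: A_y − 35 − 1.57·4.6 = 0 → A_y = 42.22 kip.
ΣM about A: M_A − 35·10.4 − 229.5 − (1.57·4.6)·2.5 + 337.7 = 0 → M_A = 273.9 kip·ft.

A_x = 0, A_y = 42.22 kip, M_A = 273.9 kip·ft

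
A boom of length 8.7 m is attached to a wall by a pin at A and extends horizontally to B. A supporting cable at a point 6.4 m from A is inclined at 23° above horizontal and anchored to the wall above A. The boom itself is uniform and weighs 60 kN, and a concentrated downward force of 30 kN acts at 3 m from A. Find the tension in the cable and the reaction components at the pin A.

ΣM about A: T·sin23°·6.4 − 60·4.35 − 30·3 = 0 → T = 351/(6.4·0.390731) = 140.362 ≈ 140.4 kN.
ΣF_x = 0: A_x − T·cos23° = 0 → A_x = 140.362 × 0.920505 = 129.2 kN.
ΣF_y = 0: A_y + T·sin23° − 60 − 30 = 0 → A_y = 90 − 140.362 × 0.390731 = 35.16 kN.

T = 140.4 kN, A_x = 129.2 kN, A_y = 35.16 kN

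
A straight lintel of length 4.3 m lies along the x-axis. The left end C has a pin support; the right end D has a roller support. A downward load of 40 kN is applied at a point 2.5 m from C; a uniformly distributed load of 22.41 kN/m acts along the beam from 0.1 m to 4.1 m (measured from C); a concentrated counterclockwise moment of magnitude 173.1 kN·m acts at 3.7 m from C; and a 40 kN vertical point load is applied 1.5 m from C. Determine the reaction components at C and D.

C_x = 0, C_y = 128.9 kN, D_y = 40.73 kN

Resultant of the distributed load: 22.41 × 4 = 89.64 kN at 2.1 m from C.
Moments about C: D_y·4.3 − 40·2.5 − (22.41·4)·2.1 + 173.1 − 40·1.5 = 0 → D_y = 175.144/4.3 = 40.7312 ≈ 40.73 kN.
ΣF_y = 0: C_y + 40.7312 − 40 − 22.41·4 − 40 = 0 → C_y = 128.9 kN.
ΣF_x = 0: no horizontal applied forces, so C_x = 0.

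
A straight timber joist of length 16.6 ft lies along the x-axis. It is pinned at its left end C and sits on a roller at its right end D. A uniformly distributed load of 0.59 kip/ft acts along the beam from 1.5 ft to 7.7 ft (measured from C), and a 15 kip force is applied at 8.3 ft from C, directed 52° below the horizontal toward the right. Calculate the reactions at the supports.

Resultant of the distributed load: 0.59 × 6.2 = 3.658 kip at 4.6 ft from C.
Moments about C: D_y·16.6 − (0.59·6.2)·4.6 − 15·sin52°·8.3 = 0 → D_y = 114.934/16.6 = 6.92373 ≈ 6.924 kip.
ΣF_y = 0: C_y + 6.92373 − 0.59·6.2 − 15·sin52° = 0 → C_y = 8.554 kip.
ΣF_x = 0: C_x + 15·cos52° = 0 → C_x = -9.235 kip.

C_x = -9.235 kip, C_y = 8.554 kip, D_y = 6.924 kip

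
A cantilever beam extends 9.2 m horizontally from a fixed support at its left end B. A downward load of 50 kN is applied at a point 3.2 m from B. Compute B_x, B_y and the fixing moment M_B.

ΣF_x = 0: B_x = 0.
ΣF_y = 0: B_y − 50 = 0 → B_y = 50.00 kN.
ΣM about B: M_B − 50·3.2 = 0 → M_B = 160.0 kN·m.

B_x = 0, B_y = 50.00 kN, M_B = 160.0 kN·m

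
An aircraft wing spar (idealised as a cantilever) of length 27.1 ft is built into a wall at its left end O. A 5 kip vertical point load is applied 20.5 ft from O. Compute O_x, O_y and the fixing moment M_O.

O_x = 0, O_y = 5.000 kip, M_O = 102.5 kip·ft

ΣF_x = 0: O_x = 0.
ΣF_y = 0: O_y − 5 = 0 → O_y = 5.000 kip.
ΣM about O: M_O − 5·20.5 = 0 → M_O = 102.5 kip·ft.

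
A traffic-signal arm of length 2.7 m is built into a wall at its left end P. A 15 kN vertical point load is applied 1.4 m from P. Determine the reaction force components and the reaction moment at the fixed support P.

P_x = 0, P_y = 15.00 kN, M_P = 21.00 kN·m

ΣF_x = 0: P_x = 0.
ΣF_y = 0: P_y − 15 = 0 → P_y = 15.00 kN.
ΣM about P: M_P − 15·1.4 = 0 → M_P = 21.00 kN·m.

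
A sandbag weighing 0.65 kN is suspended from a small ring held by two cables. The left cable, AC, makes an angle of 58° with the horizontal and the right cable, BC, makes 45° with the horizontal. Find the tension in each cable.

ΣF_x = 0: −T_AC·cos58° + T_BC·cos45° = 0 → T_BC = 0.749419·T_AC.
ΣF_y = 0: T_AC·sin58° + T_BC·sin45° = 0.65.
Substitute: T_AC·(0.848048 + 0.749419·0.707107) = 0.65 → T_AC = 0.471709 ≈ 0.4717 kN.
Then T_BC = 0.749419 × 0.471709 = 0.3535 kN.

T_AC = 0.4717 kN, T_BC = 0.3535 kN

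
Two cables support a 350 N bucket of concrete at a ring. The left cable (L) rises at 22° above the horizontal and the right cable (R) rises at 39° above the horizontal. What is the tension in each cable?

T_L = 311.0 N, T_R = 371.0 N

ΣF_x = 0: −T_L·cos22° + T_R·cos39° = 0 → T_R = 1.19306·T_L.
ΣF_y = 0: T_L·sin22° + T_R·sin39° = 350.
Substitute: T_L·(0.374607 + 1.19306·0.62932) = 350 → T_L = 310.994 ≈ 311.0 N.
Then T_R = 1.19306 × 310.994 = 371.0 N.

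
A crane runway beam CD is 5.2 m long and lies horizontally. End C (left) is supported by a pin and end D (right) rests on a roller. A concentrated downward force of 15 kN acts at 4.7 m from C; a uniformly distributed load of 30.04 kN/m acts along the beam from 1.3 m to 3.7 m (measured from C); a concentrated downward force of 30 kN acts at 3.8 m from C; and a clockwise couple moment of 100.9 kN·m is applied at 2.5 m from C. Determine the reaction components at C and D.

Resultant of the distributed load: 30.04 × 2.4 = 72.096 kN at 2.5 m from C.
ΣM about C: D_y·5.2 − 15·4.7 − (30.04·2.4)·2.5 − 30·3.8 − 100.9 = 0 → D_y = 465.64/5.2 = 89.5462 ≈ 89.55 kN.
ΣF_y = 0: C_y + 89.5462 − 15 − 30.04·2.4 − 30 = 0 → C_y = 27.55 kN.
ΣF_x = 0: no horizontal applied forces, so C_x = 0.

C_x = 0, C_y = 27.55 kN, D_y = 89.55 kN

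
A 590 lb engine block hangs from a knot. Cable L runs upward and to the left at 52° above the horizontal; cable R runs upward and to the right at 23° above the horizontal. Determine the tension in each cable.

T_L = 562.3 lb, T_R = 376.1 lb

ΣF_x = 0: −T_L·cos52° + T_R·cos23° = 0 → T_R = 0.66883·T_L.
ΣF_y = 0: T_L·sin52° + T_R·sin23° = 590.
Substitute: T_L·(0.788011 + 0.66883·0.390731) = 590 → T_L = 562.256 ≈ 562.3 lb.
Then T_R = 0.66883 × 562.256 = 376.1 lb.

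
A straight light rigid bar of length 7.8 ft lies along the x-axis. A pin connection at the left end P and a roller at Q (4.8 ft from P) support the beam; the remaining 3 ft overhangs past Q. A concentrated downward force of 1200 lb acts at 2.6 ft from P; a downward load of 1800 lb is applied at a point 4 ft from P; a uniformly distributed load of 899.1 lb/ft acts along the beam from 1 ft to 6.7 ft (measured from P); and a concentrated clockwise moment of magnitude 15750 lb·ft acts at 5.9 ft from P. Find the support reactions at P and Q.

P_x = 0, P_y = -1417 lb, Q_y = 9542 lb

Resultant of the distributed load: 899.1 × 5.7 = 5124.87 lb at 3.85 ft from P.
Moments about P: Q_y·4.8 − 1200·2.6 − 1800·4 − (899.1·5.7)·3.85 − 15750 = 0 → Q_y = 45800.7495/4.8 = 9541.82 ≈ 9542 lb.
ΣF_y = 0: P_y + 9541.82 − 1200 − 1800 − 899.1·5.7 = 0 → P_y = -1417 lb.
ΣF_x = 0: no horizontal applied forces, so P_x = 0.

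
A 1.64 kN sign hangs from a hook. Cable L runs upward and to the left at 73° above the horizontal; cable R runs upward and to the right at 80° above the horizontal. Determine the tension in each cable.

ΣF_x = 0: −T_L·cos73° + T_R·cos80° = 0 → T_R = 1.6837·T_L.
ΣF_y = 0: T_L·sin73° + T_R·sin80° = 1.64.
Substitute: T_L·(0.956305 + 1.6837·0.984808) = 1.64 → T_L = 0.627289 ≈ 0.6273 kN.
Then T_R = 1.6837 × 0.627289 = 1.056 kN.

T_L = 0.6273 kN, T_R = 1.056 kN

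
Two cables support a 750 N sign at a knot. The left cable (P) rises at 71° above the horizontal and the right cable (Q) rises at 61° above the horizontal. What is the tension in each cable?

ΣF_x = 0: −T_P·cos71° + T_Q·cos61° = 0 → T_Q = 0.671538·T_P.
ΣF_y = 0: T_P·sin71° + T_Q·sin61° = 750.
Substitute: T_P·(0.945519 + 0.671538·0.87462) = 750 → T_P = 489.282 ≈ 489.3 N.
Then T_Q = 0.671538 × 489.282 = 328.6 N.

T_P = 489.3 N, T_Q = 328.6 N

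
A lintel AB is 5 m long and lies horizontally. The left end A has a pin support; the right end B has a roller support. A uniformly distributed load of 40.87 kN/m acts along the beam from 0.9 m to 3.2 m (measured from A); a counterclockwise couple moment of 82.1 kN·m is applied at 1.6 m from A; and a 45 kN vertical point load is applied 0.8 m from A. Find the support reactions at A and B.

Resultant of the distributed load: 40.87 × 2.3 = 94.001 kN at 2.05 m from A.
Moments about A: B_y·5 − (40.87·2.3)·2.05 + 82.1 − 45·0.8 = 0 → B_y = 146.60205/5 = 29.3204 ≈ 29.32 kN.
ΣF_y = 0: A_y + 29.3204 − 40.87·2.3 − 45 = 0 → A_y = 109.7 kN.
ΣF_x = 0: no horizontal applied forces, so A_x = 0.

A_x = 0, A_y = 109.7 kN, B_y = 29.32 kN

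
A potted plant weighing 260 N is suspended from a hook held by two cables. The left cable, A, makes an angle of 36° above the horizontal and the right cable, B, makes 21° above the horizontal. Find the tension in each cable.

T_A = 289.4 N, T_B = 250.8 N

ΣF_x = 0: −T_A·cos36° + T_B·cos21° = 0 → T_B = 0.866575·T_A.
ΣF_y = 0: T_A·sin36° + T_B·sin21° = 260.
Substitute: T_A·(0.587785 + 0.866575·0.358368) = 260 → T_A = 289.423 ≈ 289.4 N.
Then T_B = 0.866575 × 289.423 = 250.8 N.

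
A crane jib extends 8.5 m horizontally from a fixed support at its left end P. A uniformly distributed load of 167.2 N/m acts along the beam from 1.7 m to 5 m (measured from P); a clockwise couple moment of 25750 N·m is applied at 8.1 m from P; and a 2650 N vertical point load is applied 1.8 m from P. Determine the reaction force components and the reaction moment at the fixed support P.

Resultant of the distributed load: 167.2 × 3.3 = 551.76 N at 3.35 m from P.
ΣF_x = 0: P_x = 0.
ΣF_y = 0: P_y − 167.2·3.3 − 2650 = 0 → P_y = 3202 N.
ΣM about P: M_P − (167.2·3.3)·3.35 − 25750 − 2650·1.8 = 0 → M_P = 32370 N·m.

P_x = 0, P_y = 3202 N, M_P = 32370 N·m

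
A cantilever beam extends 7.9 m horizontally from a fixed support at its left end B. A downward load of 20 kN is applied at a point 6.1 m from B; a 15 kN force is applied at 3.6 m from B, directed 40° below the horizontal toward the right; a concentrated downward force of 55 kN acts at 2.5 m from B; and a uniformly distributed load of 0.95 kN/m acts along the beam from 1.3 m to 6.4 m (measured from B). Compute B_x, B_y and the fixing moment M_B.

B_x = -11.49 kN, B_y = 89.49 kN, M_B = 312.9 kN·m

Resultant of the distributed load: 0.95 × 5.1 = 4.845 kN at 3.85 m from B.
ΣF_x = 0: B_x + 15·cos40° = 0 → B_x = -11.49 kN.
ΣF_y = 0: B_y − 20 − 15·sin40° − 55 − 0.95·5.1 = 0 → B_y = 89.49 kN.
ΣM about B: M_B − 20·6.1 − 15·sin40°·3.6 − 55·2.5 − (0.95·5.1)·3.85 = 0 → M_B = 312.9 kN·m.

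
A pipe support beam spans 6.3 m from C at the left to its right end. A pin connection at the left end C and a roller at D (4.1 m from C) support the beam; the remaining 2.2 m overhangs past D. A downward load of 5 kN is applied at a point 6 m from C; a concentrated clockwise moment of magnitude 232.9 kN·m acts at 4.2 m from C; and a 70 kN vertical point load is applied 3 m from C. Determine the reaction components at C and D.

Taking moments about C: D_y·4.1 − 5·6 − 232.9 − 70·3 = 0 → D_y = 472.9/4.1 = 115.341 ≈ 115.3 kN.
ΣF_y = 0: C_y + 115.341 − 5 − 70 = 0 → C_y = -40.34 kN.
ΣF_x = 0: no horizontal applied forces, so C_x = 0.

C_x = 0, C_y = -40.34 kN, D_y = 115.3 kN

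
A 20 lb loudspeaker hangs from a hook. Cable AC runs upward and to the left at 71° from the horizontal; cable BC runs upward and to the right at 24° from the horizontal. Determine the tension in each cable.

T_AC = 18.34 lb, T_BC = 6.536 lb

ΣF_x = 0: −T_AC·cos71° + T_BC·cos24° = 0 → T_BC = 0.356379·T_AC.
ΣF_y = 0: T_AC·sin71° + T_BC·sin24° = 20.
Substitute: T_AC·(0.945519 + 0.356379·0.406737) = 20 → T_AC = 18.3407 ≈ 18.34 lb.
Then T_BC = 0.356379 × 18.3407 = 6.536 lb.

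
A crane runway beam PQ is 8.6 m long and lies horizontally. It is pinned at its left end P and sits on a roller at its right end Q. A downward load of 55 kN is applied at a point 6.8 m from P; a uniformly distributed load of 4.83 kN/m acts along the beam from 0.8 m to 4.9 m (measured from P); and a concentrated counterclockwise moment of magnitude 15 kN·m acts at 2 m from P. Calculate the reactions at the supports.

P_x = 0, P_y = 26.50 kN, Q_y = 48.31 kN

Resultant of the distributed load: 4.83 × 4.1 = 19.803 kN at 2.85 m from P.
ΣM about P: Q_y·8.6 − 55·6.8 − (4.83·4.1)·2.85 + 15 = 0 → Q_y = 415.43855/8.6 = 48.3068 ≈ 48.31 kN.
ΣF_y = 0: P_y + 48.3068 − 55 − 4.83·4.1 = 0 → P_y = 26.50 kN.
ΣF_x = 0: no horizontal applied forces, so P_x = 0.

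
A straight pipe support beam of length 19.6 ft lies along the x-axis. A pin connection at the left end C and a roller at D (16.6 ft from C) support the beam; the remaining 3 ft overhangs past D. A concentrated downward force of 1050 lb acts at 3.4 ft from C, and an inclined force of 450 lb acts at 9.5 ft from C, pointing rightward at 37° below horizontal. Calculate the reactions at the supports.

Taking moments about C: D_y·16.6 − 1050·3.4 − 450·sin37°·9.5 = 0 → D_y = 6142.76/16.6 = 370.046 ≈ 370.0 lb.
ΣF_y = 0: C_y + 370.046 − 1050 − 450·sin37° = 0 → C_y = 950.8 lb.
ΣF_x = 0: C_x + 450·cos37° = 0 → C_x = -359.4 lb.

C_x = -359.4 lb, C_y = 950.8 lb, D_y = 370.0 lb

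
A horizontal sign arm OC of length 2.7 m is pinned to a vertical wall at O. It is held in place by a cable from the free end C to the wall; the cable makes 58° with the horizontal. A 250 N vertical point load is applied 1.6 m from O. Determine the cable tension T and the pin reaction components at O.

ΣM about O: T·sin58°·2.7 − 250·1.6 = 0 → T = 400/(2.7·0.848048) = 174.693 ≈ 174.7 N.
ΣF_x = 0: O_x − T·cos58° = 0 → O_x = 174.693 × 0.529919 = 92.57 N.
ΣF_y = 0: O_y + T·sin58° − 250 = 0 → O_y = 250 − 174.693 × 0.848048 = 101.9 N.

T = 174.7 N, O_x = 92.57 N, O_y = 101.9 N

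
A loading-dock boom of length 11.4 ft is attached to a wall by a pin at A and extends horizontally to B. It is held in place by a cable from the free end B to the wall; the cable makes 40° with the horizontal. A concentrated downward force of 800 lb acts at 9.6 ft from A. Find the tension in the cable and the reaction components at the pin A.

T = 1048 lb, A_x = 802.9 lb, A_y = 126.3 lb

ΣM about A: T·sin40°·11.4 − 800·9.6 = 0 → T = 7680/(11.4·0.642788) = 1048.07 ≈ 1048 lb.
ΣF_x = 0: A_x − T·cos40° = 0 → A_x = 1048.07 × 0.766044 = 802.9 lb.
ΣF_y = 0: A_y + T·sin40° − 800 = 0 → A_y = 800 − 1048.07 × 0.642788 = 126.3 lb.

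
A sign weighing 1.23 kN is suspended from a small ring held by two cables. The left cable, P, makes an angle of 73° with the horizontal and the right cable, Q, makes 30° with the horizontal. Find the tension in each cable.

T_P = 1.093 kN, T_Q = 0.3691 kN

ΣF_x = 0: −T_P·cos73° + T_Q·cos30° = 0 → T_Q = 0.337602·T_P.
ΣF_y = 0: T_P·sin73° + T_Q·sin30° = 1.23.
Substitute: T_P·(0.956305 + 0.337602·0.5) = 1.23 → T_P = 1.09323 ≈ 1.093 kN.
Then T_Q = 0.337602 × 1.09323 = 0.3691 kN.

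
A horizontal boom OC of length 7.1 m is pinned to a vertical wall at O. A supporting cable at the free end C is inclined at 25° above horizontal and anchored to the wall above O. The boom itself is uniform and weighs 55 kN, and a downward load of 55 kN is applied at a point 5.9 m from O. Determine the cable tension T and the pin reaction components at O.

T = 173.2 kN, O_x = 157.0 kN, O_y = 36.80 kN

ΣM about O: T·sin25°·7.1 − 55·3.55 − 55·5.9 = 0 → T = 519.75/(7.1·0.422618) = 173.216 ≈ 173.2 kN.
ΣF_x = 0: O_x − T·cos25° = 0 → O_x = 173.216 × 0.906308 = 157.0 kN.
ΣF_y = 0: O_y + T·sin25° − 55 − 55 = 0 → O_y = 110 − 173.216 × 0.422618 = 36.80 kN.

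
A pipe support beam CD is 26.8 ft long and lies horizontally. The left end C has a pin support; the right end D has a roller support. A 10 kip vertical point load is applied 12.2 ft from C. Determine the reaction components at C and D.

C_x = 0, C_y = 5.448 kip, D_y = 4.552 kip

Moments about C: D_y·26.8 − 10·12.2 = 0 → D_y = 122/26.8 = 4.55224 ≈ 4.552 kip.
ΣF_y = 0: C_y + 4.55224 − 10 = 0 → C_y = 5.448 kip.
ΣF_x = 0: no horizontal applied forces, so C_x = 0.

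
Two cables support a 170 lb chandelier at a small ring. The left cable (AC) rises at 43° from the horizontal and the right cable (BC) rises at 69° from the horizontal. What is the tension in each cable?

ΣF_x = 0: −T_AC·cos43° + T_BC·cos69° = 0 → T_BC = 2.04079·T_AC.
ΣF_y = 0: T_AC·sin43° + T_BC·sin69° = 170.
Substitute: T_AC·(0.681998 + 2.04079·0.93358) = 170 → T_AC = 65.7071 ≈ 65.71 lb.
Then T_BC = 2.04079 × 65.7071 = 134.1 lb.

T_AC = 65.71 lb, T_BC = 134.1 lb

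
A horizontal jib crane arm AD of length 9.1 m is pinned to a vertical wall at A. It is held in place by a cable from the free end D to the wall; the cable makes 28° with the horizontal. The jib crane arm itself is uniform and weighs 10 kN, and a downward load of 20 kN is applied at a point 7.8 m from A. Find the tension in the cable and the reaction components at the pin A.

T = 47.17 kN, A_x = 41.64 kN, A_y = 7.857 kN

ΣM about A: T·sin28°·9.1 − 10·4.55 − 20·7.8 = 0 → T = 201.5/(9.1·0.469472) = 47.1654 ≈ 47.17 kN.
ΣF_x = 0: A_x − T·cos28° = 0 → A_x = 47.1654 × 0.882948 = 41.64 kN.
ΣF_y = 0: A_y + T·sin28° − 10 − 20 = 0 → A_y = 30 − 47.1654 × 0.469472 = 7.857 kN.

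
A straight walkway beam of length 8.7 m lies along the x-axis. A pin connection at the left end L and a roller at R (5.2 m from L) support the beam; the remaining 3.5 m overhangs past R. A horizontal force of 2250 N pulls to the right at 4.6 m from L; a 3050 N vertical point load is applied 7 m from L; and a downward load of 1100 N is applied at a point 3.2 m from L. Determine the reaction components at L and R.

L_x = -2250 N, L_y = -632.7 N, R_y = 4783 N

ΣM about L: R_y·5.2 − 3050·7 − 1100·3.2 = 0 → R_y = 24870/5.2 = 4782.69 ≈ 4783 N.
ΣF_y = 0: L_y + 4782.69 − 3050 − 1100 = 0 → L_y = -632.7 N.
ΣF_x = 0: L_x + 2250 = 0 → L_x = -2250 N.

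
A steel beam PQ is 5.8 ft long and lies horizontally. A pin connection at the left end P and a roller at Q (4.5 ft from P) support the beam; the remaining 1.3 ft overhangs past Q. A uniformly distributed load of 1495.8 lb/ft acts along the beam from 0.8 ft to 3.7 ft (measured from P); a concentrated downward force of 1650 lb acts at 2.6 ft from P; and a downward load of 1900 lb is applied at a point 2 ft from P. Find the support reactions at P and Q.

Resultant of the distributed load: 1495.8 × 2.9 = 4337.82 lb at 2.25 ft from P.
ΣM about P: Q_y·4.5 − (1495.8·2.9)·2.25 − 1650·2.6 − 1900·2 = 0 → Q_y = 17850.095/4.5 = 3966.69 ≈ 3967 lb.
ΣF_y = 0: P_y + 3966.69 − 1495.8·2.9 − 1650 − 1900 = 0 → P_y = 3921 lb.
ΣF_x = 0: no horizontal applied forces, so P_x = 0.

P_x = 0, P_y = 3921 lb, Q_y = 3967 lb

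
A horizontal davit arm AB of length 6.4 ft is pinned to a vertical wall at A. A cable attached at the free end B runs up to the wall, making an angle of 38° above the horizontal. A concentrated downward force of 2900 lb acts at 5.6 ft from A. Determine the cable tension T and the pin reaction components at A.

ΣM about A: T·sin38°·6.4 − 2900·5.6 = 0 → T = 16240/(6.4·0.615661) = 4121.59 ≈ 4122 lb.
ΣF_x = 0: A_x − T·cos38° = 0 → A_x = 4121.59 × 0.788011 = 3248 lb.
ΣF_y = 0: A_y + T·sin38° − 2900 = 0 → A_y = 2900 − 4121.59 × 0.615661 = 362.5 lb.

T = 4122 lb, A_x = 3248 lb, A_y = 362.5 lb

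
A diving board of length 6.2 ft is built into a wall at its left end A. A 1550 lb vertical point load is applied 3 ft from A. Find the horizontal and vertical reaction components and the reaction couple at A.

A_x = 0, A_y = 1550 lb, M_A = 4650 lb·ft

ΣF_x = 0: A_x = 0.
ΣF_y = 0: A_y − 1550 = 0 → A_y = 1550 lb.
ΣM about A: M_A − 1550·3 = 0 → M_A = 4650 lb·ft.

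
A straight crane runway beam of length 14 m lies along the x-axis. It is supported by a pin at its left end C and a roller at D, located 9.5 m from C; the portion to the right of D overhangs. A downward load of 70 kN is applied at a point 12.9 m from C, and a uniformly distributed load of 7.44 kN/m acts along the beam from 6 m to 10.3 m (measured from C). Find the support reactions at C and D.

C_x = 0, C_y = -20.51 kN, D_y = 122.5 kN

Resultant of the distributed load: 7.44 × 4.3 = 31.992 kN at 8.15 m from C.
ΣM about C: D_y·9.5 − 70·12.9 − (7.44·4.3)·8.15 = 0 → D_y = 1163.7348/9.5 = 122.498 ≈ 122.5 kN.
ΣF_y = 0: C_y + 122.498 − 70 − 7.44·4.3 = 0 → C_y = -20.51 kN.
ΣF_x = 0: no horizontal applied forces, so C_x = 0.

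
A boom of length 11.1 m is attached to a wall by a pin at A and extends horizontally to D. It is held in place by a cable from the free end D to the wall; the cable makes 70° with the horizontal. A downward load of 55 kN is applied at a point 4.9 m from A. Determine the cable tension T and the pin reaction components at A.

ΣM about A: T·sin70°·11.1 − 55·4.9 = 0 → T = 269.5/(11.1·0.939693) = 25.8375 ≈ 25.84 kN.
ΣF_x = 0: A_x − T·cos70° = 0 → A_x = 25.8375 × 0.34202 = 8.837 kN.
ΣF_y = 0: A_y + T·sin70° − 55 = 0 → A_y = 55 − 25.8375 × 0.939693 = 30.72 kN.

T = 25.84 kN, A_x = 8.837 kN, A_y = 30.72 kN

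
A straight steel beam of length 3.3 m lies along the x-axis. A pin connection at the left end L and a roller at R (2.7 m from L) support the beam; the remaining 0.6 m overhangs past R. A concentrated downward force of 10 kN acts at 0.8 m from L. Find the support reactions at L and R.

ΣM about L: R_y·2.7 − 10·0.8 = 0 → R_y = 8/2.7 = 2.96296 ≈ 2.963 kN.
ΣF_y = 0: L_y + 2.96296 − 10 = 0 → L_y = 7.037 kN.
ΣF_x = 0: no horizontal applied forces, so L_x = 0.

L_x = 0, L_y = 7.037 kN, R_y = 2.963 kN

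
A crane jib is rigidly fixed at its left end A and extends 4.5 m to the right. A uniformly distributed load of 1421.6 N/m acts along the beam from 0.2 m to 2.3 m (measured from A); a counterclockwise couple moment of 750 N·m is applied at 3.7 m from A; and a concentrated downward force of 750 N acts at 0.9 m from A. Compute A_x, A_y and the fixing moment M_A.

Resultant of the distributed load: 1421.6 × 2.1 = 2985.36 N at 1.25 m from A.
ΣF_x = 0: A_x = 0.
ΣF_y = 0: A_y − 1421.6·2.1 − 750 = 0 → A_y = 3735 N.
ΣM about A: M_A − (1421.6·2.1)·1.25 + 750 − 750·0.9 = 0 → M_A = 3657 N·m.

A_x = 0, A_y = 3735 N, M_A = 3657 N·m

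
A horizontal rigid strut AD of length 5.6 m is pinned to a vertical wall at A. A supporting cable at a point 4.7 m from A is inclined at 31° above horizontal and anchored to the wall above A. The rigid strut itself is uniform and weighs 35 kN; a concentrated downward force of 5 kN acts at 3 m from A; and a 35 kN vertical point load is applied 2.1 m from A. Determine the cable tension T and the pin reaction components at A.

ΣM about A: T·sin31°·4.7 − 35·2.8 − 5·3 − 35·2.1 = 0 → T = 186.5/(4.7·0.515038) = 77.0445 ≈ 77.04 kN.
ΣF_x = 0: A_x − T·cos31° = 0 → A_x = 77.0445 × 0.857167 = 66.04 kN.
ΣF_y = 0: A_y + T·sin31° − 35 − 5 − 35 = 0 → A_y = 75 − 77.0445 × 0.515038 = 35.32 kN.

T = 77.04 kN, A_x = 66.04 kN, A_y = 35.32 kN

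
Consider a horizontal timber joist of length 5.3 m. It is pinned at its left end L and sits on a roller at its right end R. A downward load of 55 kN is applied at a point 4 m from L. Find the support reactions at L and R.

ΣM about L: R_y·5.3 − 55·4 = 0 → R_y = 220/5.3 = 41.5094 ≈ 41.51 kN.
ΣF_y = 0: L_y + 41.5094 − 55 = 0 → L_y = 13.49 kN.
ΣF_x = 0: no horizontal applied forces, so L_x = 0.

L_x = 0, L_y = 13.49 kN, R_y = 41.51 kN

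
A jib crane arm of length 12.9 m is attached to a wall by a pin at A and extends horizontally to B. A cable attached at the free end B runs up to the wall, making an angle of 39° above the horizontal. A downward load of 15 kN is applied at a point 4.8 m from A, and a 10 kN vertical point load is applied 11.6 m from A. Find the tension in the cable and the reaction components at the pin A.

ΣM about A: T·sin39°·12.9 − 15·4.8 − 10·11.6 = 0 → T = 188/(12.9·0.62932) = 23.1578 ≈ 23.16 kN.
ΣF_x = 0: A_x − T·cos39° = 0 → A_x = 23.1578 × 0.777146 = 18.00 kN.
ΣF_y = 0: A_y + T·sin39° − 15 − 10 = 0 → A_y = 25 − 23.1578 × 0.62932 = 10.43 kN.

T = 23.16 kN, A_x = 18.00 kN, A_y = 10.43 kN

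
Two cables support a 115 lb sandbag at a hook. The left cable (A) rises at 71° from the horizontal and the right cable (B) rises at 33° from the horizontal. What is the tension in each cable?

ΣF_x = 0: −T_A·cos71° + T_B·cos33° = 0 → T_B = 0.388196·T_A.
ΣF_y = 0: T_A·sin71° + T_B·sin33° = 115.
Substitute: T_A·(0.945519 + 0.388196·0.544639) = 115 → T_A = 99.3997 ≈ 99.40 lb.
Then T_B = 0.388196 × 99.3997 = 38.59 lb.

T_A = 99.40 lb, T_B = 38.59 lb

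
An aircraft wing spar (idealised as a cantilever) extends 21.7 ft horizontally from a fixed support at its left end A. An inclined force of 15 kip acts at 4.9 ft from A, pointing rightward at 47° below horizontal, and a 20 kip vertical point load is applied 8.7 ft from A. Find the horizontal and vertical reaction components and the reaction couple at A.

ΣF_x = 0: A_x + 15·cos47° = 0 → A_x = -10.23 kip.
ΣF_y = 0: A_y − 15·sin47° − 20 = 0 → A_y = 30.97 kip.
ΣM about A: M_A − 15·sin47°·4.9 − 20·8.7 = 0 → M_A = 227.8 kip·ft.

A_x = -10.23 kip, A_y = 30.97 kip, M_A = 227.8 kip·ft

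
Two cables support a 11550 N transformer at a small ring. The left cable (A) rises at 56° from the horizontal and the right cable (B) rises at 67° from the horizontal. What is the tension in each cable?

T_A = 5381 N, T_B = 7701 N

ΣF_x = 0: −T_A·cos56° + T_B·cos67° = 0 → T_B = 1.43115·T_A.
ΣF_y = 0: T_A·sin56° + T_B·sin67° = 11550.
Substitute: T_A·(0.829038 + 1.43115·0.920505) = 11550 → T_A = 5381.06 ≈ 5381 N.
Then T_B = 1.43115 × 5381.06 = 7701 N.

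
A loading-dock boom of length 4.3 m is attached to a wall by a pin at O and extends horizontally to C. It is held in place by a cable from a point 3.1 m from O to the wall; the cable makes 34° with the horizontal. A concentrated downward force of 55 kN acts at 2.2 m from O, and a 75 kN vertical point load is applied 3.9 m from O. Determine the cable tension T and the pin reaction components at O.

T = 238.5 kN, O_x = 197.8 kN, O_y = -3.387 kN

ΣM about O: T·sin34°·3.1 − 55·2.2 − 75·3.9 = 0 → T = 413.5/(3.1·0.559193) = 238.535 ≈ 238.5 kN.
ΣF_x = 0: O_x − T·cos34° = 0 → O_x = 238.535 × 0.829038 = 197.8 kN.
ΣF_y = 0: O_y + T·sin34° − 55 − 75 = 0 → O_y = 130 − 238.535 × 0.559193 = -3.387 kN.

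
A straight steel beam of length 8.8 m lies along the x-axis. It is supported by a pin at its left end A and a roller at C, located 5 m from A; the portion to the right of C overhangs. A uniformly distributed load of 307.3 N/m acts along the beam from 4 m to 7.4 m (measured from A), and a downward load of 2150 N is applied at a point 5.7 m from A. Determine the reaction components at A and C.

A_x = 0, A_y = -447.3 N, C_y = 3642 N

Resultant of the distributed load: 307.3 × 3.4 = 1044.82 N at 5.7 m from A.
ΣM about A: C_y·5 − (307.3·3.4)·5.7 − 2150·5.7 = 0 → C_y = 18210.474/5 = 3642.09 ≈ 3642 N.
ΣF_y = 0: A_y + 3642.09 − 307.3·3.4 − 2150 = 0 → A_y = -447.3 N.
ΣF_x = 0: no horizontal applied forces, so A_x = 0.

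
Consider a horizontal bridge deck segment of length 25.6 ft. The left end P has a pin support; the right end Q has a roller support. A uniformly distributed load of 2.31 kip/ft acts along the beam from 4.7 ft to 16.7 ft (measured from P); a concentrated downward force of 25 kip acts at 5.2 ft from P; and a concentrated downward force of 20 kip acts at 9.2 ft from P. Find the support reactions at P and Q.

Resultant of the distributed load: 2.31 × 12 = 27.72 kip at 10.7 ft from P.
Moments about P: Q_y·25.6 − (2.31·12)·10.7 − 25·5.2 − 20·9.2 = 0 → Q_y = 610.604/25.6 = 23.8517 ≈ 23.85 kip.
ΣF_y = 0: P_y + 23.8517 − 2.31·12 − 25 − 20 = 0 → P_y = 48.87 kip.
ΣF_x = 0: no horizontal applied forces, so P_x = 0.

P_x = 0, P_y = 48.87 kip, Q_y = 23.85 kip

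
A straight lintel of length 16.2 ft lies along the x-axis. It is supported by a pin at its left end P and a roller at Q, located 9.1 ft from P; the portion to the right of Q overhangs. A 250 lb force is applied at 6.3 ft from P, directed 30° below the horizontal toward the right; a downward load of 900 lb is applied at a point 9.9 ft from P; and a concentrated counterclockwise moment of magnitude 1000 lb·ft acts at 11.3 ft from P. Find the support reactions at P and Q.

Moments about P: Q_y·9.1 − 250·sin30°·6.3 − 900·9.9 + 1000 = 0 → Q_y = 8697.5/9.1 = 955.769 ≈ 955.8 lb.
ΣF_y = 0: P_y + 955.769 − 250·sin30° − 900 = 0 → P_y = 69.23 lb.
ΣF_x = 0: P_x + 250·cos30° = 0 → P_x = -216.5 lb.

P_x = -216.5 lb, P_y = 69.23 lb, Q_y = 955.8 lb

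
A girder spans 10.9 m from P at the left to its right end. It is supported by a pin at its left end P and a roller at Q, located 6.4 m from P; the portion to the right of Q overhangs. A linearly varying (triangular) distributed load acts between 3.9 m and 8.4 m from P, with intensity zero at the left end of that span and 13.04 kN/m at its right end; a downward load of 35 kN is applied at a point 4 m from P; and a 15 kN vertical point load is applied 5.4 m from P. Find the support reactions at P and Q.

P_x = 0, P_y = 13.18 kN, Q_y = 66.16 kN

Resultant of the triangular load: ½ × 13.04 × 4.5 = 29.34 kN, acting at 6.9 m from P (one-third of the span from the peak).
Moments about P: Q_y·6.4 − (½·13.04·4.5)·6.9 − 35·4 − 15·5.4 = 0 → Q_y = 423.446/6.4 = 66.1634 ≈ 66.16 kN.
ΣF_y = 0: P_y + 66.1634 − ½·13.04·4.5 − 35 − 15 = 0 → P_y = 13.18 kN.
ΣF_x = 0: no horizontal applied forces, so P_x = 0.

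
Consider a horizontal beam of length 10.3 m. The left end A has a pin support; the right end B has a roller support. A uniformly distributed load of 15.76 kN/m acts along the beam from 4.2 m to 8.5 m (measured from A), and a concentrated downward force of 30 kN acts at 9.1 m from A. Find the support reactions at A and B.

Resultant of the distributed load: 15.76 × 4.3 = 67.768 kN at 6.35 m from A.
ΣM about A: B_y·10.3 − (15.76·4.3)·6.35 − 30·9.1 = 0 → B_y = 703.3268/10.3 = 68.2842 ≈ 68.28 kN.
ΣF_y = 0: A_y + 68.2842 − 15.76·4.3 − 30 = 0 → A_y = 29.48 kN.
ΣF_x = 0: no horizontal applied forces, so A_x = 0.

A_x = 0, A_y = 29.48 kN, B_y = 68.28 kN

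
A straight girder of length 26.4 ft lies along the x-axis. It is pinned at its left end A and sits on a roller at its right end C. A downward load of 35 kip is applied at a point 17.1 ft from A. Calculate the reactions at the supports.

Moments about A: C_y·26.4 − 35·17.1 = 0 → C_y = 598.5/26.4 = 22.6705 ≈ 22.67 kip.
ΣF_y = 0: A_y + 22.6705 − 35 = 0 → A_y = 12.33 kip.
ΣF_x = 0: no horizontal applied forces, so A_x = 0.

A_x = 0, A_y = 12.33 kip, C_y = 22.67 kip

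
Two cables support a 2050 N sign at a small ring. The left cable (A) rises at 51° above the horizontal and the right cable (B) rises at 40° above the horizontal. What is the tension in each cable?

ΣF_x = 0: −T_A·cos51° + T_B·cos40° = 0 → T_B = 0.821519·T_A.
ΣF_y = 0: T_A·sin51° + T_B·sin40° = 2050.
Substitute: T_A·(0.777146 + 0.821519·0.642788) = 2050 → T_A = 1570.63 ≈ 1571 N.
Then T_B = 0.821519 × 1570.63 = 1290 N.

T_A = 1571 N, T_B = 1290 N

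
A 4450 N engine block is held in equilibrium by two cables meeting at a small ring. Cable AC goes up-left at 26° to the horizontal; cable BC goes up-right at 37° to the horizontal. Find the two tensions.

T_AC = 3989 N, T_BC = 4489 N

ΣF_x = 0: −T_AC·cos26° + T_BC·cos37° = 0 → T_BC = 1.12541·T_AC.
ΣF_y = 0: T_AC·sin26° + T_BC·sin37° = 4450.
Substitute: T_AC·(0.438371 + 1.12541·0.601815) = 4450 → T_AC = 3988.67 ≈ 3989 N.
Then T_BC = 1.12541 × 3988.67 = 4489 N.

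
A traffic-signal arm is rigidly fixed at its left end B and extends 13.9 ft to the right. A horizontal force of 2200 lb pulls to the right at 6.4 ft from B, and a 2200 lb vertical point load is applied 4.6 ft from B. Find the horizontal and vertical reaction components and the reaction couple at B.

ΣF_x = 0: B_x + 2200 = 0 → B_x = -2200 lb.
ΣF_y = 0: B_y − 2200 = 0 → B_y = 2200 lb.
ΣM about B: M_B − 2200·4.6 = 0 → M_B = 10120 lb·ft.

B_x = -2200 lb, B_y = 2200 lb, M_B = 10120 lb·ft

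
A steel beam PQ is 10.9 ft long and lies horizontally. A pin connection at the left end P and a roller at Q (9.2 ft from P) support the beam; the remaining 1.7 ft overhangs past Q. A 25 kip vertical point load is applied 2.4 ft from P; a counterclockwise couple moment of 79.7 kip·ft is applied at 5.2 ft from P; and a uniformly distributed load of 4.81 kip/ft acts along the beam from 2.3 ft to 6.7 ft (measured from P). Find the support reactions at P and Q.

P_x = 0, P_y = 37.95 kip, Q_y = 8.211 kip

Resultant of the distributed load: 4.81 × 4.4 = 21.164 kip at 4.5 ft from P.
ΣM about P: Q_y·9.2 − 25·2.4 + 79.7 − (4.81·4.4)·4.5 = 0 → Q_y = 75.538/9.2 = 8.21065 ≈ 8.211 kip.
ΣF_y = 0: P_y + 8.21065 − 25 − 4.81·4.4 = 0 → P_y = 37.95 kip.
ΣF_x = 0: no horizontal applied forces, so P_x = 0.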